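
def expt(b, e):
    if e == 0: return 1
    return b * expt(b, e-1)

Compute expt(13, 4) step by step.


expt(13, 4)
= 13 * expt(13, 3)
= 13 * 13 * expt(13, 2)
= 13 * 13 * 13 * expt(13, 1)
= 13 * 13 * 13 * 13 * expt(13, 0)
= 13 * 13 * 13 * 13 * 1
= 28561

28561


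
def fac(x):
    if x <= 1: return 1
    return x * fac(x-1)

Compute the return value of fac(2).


fac(2)
= 2 * fac(1)
= 2 * 1
= 2

2


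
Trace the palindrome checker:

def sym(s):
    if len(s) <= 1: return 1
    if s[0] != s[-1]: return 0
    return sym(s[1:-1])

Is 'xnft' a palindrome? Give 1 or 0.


sym('xnft'): s[0]='x' != s[-1]='t' -> return 0
Result: 0 (not a palindrome)

0


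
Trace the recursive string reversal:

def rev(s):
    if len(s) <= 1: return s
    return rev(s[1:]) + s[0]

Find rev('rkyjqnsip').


rev('rkyjqnsip') = rev('kyjqnsip') + 'r'
rev('kyjqnsip') = rev('yjqnsip') + 'k'
rev('yjqnsip') = rev('jqnsip') + 'y'
rev('jqnsip') = rev('qnsip') + 'j'
rev('qnsip') = rev('nsip') + 'q'
rev('nsip') = rev('sip') + 'n'
rev('sip') = rev('ip') + 's'
rev('ip') = rev('p') + 'i'
rev('p') = 'p'  (base case)
Concatenating: 'p' + 'i' + 's' + 'n' + 'q' + 'j' + 'y' + 'k' + 'r' = 'pisnqjykr'

pisnqjykr


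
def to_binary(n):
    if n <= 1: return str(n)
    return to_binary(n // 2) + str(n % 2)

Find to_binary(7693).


to_binary(7693) = to_binary(3846) + '1'
to_binary(3846) = to_binary(1923) + '0'
to_binary(1923) = to_binary(961) + '1'
to_binary(961) = to_binary(480) + '1'
to_binary(480) = to_binary(240) + '0'
to_binary(240) = to_binary(120) + '0'
to_binary(120) = to_binary(60) + '0'
to_binary(60) = to_binary(30) + '0'
to_binary(30) = to_binary(15) + '0'
to_binary(15) = to_binary(7) + '1'
to_binary(7) = to_binary(3) + '1'
to_binary(3) = to_binary(1) + '1'
to_binary(1) = '1'  (base case)
Concatenating: '1' + '1' + '1' + '1' + '0' + '0' + '0' + '0' + '0' + '1' + '1' + '0' + '1' = '1111000001101'

1111000001101


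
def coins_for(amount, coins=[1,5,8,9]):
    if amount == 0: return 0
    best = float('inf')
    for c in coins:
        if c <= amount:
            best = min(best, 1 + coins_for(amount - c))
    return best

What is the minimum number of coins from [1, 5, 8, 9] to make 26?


Building up with DP:
coins_for(0) = 0
coins_for(1) = min(1+coins_for(0)=1+0=1) = 1
coins_for(2) = min(1+coins_for(1)=1+1=2) = 2
coins_for(3) = min(1+coins_for(2)=1+2=3) = 3
coins_for(4) = min(1+coins_for(3)=1+3=4) = 4
coins_for(5) = min(1+coins_for(4)=1+4=5, 1+coins_for(0)=1+0=1) = 1
coins_for(6) = min(1+coins_for(5)=1+1=2, 1+coins_for(1)=1+1=2) = 2
coins_for(7) = min(1+coins_for(6)=1+2=3, 1+coins_for(2)=1+2=3) = 3
coins_for(8) = min(1+coins_for(7)=1+3=4, 1+coins_for(3)=1+3=4, 1+coins_for(0)=1+0=1) = 1
coins_for(9) = min(1+coins_for(8)=1+1=2, 1+coins_for(4)=1+4=5, 1+coins_for(1)=1+1=2, 1+coins_for(0)=1+0=1) = 1
coins_for(10) = min(1+coins_for(9)=1+1=2, 1+coins_for(5)=1+1=2, 1+coins_for(2)=1+2=3, 1+coins_for(1)=1+1=2) = 2
coins_for(11) = min(1+coins_for(10)=1+2=3, 1+coins_for(6)=1+2=3, 1+coins_for(3)=1+3=4, 1+coins_for(2)=1+2=3) = 3
coins_for(12) = min(1+coins_for(11)=1+3=4, 1+coins_for(7)=1+3=4, 1+coins_for(4)=1+4=5, 1+coins_for(3)=1+3=4) = 4
coins_for(13) = min(1+coins_for(12)=1+4=5, 1+coins_for(8)=1+1=2, 1+coins_for(5)=1+1=2, 1+coins_for(4)=1+4=5) = 2
coins_for(14) = min(1+coins_for(13)=1+2=3, 1+coins_for(9)=1+1=2, 1+coins_for(6)=1+2=3, 1+coins_for(5)=1+1=2) = 2
coins_for(15) = min(1+coins_for(14)=1+2=3, 1+coins_for(10)=1+2=3, 1+coins_for(7)=1+3=4, 1+coins_for(6)=1+2=3) = 3
coins_for(16) = min(1+coins_for(15)=1+3=4, 1+coins_for(11)=1+3=4, 1+coins_for(8)=1+1=2, 1+coins_for(7)=1+3=4) = 2
coins_for(17) = min(1+coins_for(16)=1+2=3, 1+coins_for(12)=1+4=5, 1+coins_for(9)=1+1=2, 1+coins_for(8)=1+1=2) = 2
coins_for(18) = min(1+coins_for(17)=1+2=3, 1+coins_for(13)=1+2=3, 1+coins_for(10)=1+2=3, 1+coins_for(9)=1+1=2) = 2
coins_for(19) = min(1+coins_for(18)=1+2=3, 1+coins_for(14)=1+2=3, 1+coins_for(11)=1+3=4, 1+coins_for(10)=1+2=3) = 3
coins_for(20) = min(1+coins_for(19)=1+3=4, 1+coins_for(15)=1+3=4, 1+coins_for(12)=1+4=5, 1+coins_for(11)=1+3=4) = 4
coins_for(21) = min(1+coins_for(20)=1+4=5, 1+coins_for(16)=1+2=3, 1+coins_for(13)=1+2=3, 1+coins_for(12)=1+4=5) = 3
coins_for(22) = min(1+coins_for(21)=1+3=4, 1+coins_for(17)=1+2=3, 1+coins_for(14)=1+2=3, 1+coins_for(13)=1+2=3) = 3
coins_for(23) = min(1+coins_for(22)=1+3=4, 1+coins_for(18)=1+2=3, 1+coins_for(15)=1+3=4, 1+coins_for(14)=1+2=3) = 3
coins_for(24) = min(1+coins_for(23)=1+3=4, 1+coins_for(19)=1+3=4, 1+coins_for(16)=1+2=3, 1+coins_for(15)=1+3=4) = 3
coins_for(25) = min(1+coins_for(24)=1+3=4, 1+coins_for(20)=1+4=5, 1+coins_for(17)=1+2=3, 1+coins_for(16)=1+2=3) = 3
coins_for(26) = min(1+coins_for(25)=1+3=4, 1+coins_for(21)=1+3=4, 1+coins_for(18)=1+2=3, 1+coins_for(17)=1+2=3) = 3

3


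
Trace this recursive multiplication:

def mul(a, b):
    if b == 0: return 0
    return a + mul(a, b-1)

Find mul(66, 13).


mul(66, 13) = 66 + mul(66, 12)
mul(66, 12) = 66 + mul(66, 11)
mul(66, 11) = 66 + mul(66, 10)
mul(66, 10) = 66 + mul(66, 9)
mul(66, 9) = 66 + mul(66, 8)
mul(66, 8) = 66 + mul(66, 7)
mul(66, 7) = 66 + mul(66, 6)
mul(66, 6) = 66 + mul(66, 5)
mul(66, 5) = 66 + mul(66, 4)
mul(66, 4) = 66 + mul(66, 3)
mul(66, 3) = 66 + mul(66, 2)
mul(66, 2) = 66 + mul(66, 1)
mul(66, 1) = 66 + mul(66, 0)
mul(66, 0) = 0  (base case)
Total: 66 + 66 + 66 + 66 + 66 + 66 + 66 + 66 + 66 + 66 + 66 + 66 + 66 + 0 = 858

858


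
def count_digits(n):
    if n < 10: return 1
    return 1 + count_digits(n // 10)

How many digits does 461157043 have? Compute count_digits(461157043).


count_digits(461157043) = 1 + count_digits(46115704)
count_digits(46115704) = 1 + count_digits(4611570)
count_digits(4611570) = 1 + count_digits(461157)
count_digits(461157) = 1 + count_digits(46115)
count_digits(46115) = 1 + count_digits(4611)
count_digits(4611) = 1 + count_digits(461)
count_digits(461) = 1 + count_digits(46)
count_digits(46) = 1 + count_digits(4)
count_digits(4) = 1  (base case: 4 < 10)
Unwinding: 1 + 1 + 1 + 1 + 1 + 1 + 1 + 1 + 1 = 9

9


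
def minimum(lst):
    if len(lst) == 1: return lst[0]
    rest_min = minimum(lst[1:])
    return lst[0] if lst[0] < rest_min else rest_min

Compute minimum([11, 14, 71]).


minimum([11, 14, 71]): compare 11 with minimum([14, 71])
minimum([14, 71]): compare 14 with minimum([71])
minimum([71]) = 71  (base case)
Compare 14 with 71 -> 14
Compare 11 with 14 -> 11

11


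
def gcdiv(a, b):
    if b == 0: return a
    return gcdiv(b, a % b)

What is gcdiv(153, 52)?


gcdiv(153, 52) = gcdiv(52, 49)
gcdiv(52, 49) = gcdiv(49, 3)
gcdiv(49, 3) = gcdiv(3, 1)
gcdiv(3, 1) = gcdiv(1, 0)
gcdiv(1, 0) = 1  (base case)

1


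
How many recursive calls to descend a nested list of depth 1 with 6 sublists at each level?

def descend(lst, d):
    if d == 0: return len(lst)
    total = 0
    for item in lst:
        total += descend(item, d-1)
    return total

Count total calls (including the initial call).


At depth 0 (root): 1 call
At depth 1: each of 1 parents calls descend on 6 children = 6 calls
Total: 1 + 6 = 7

7


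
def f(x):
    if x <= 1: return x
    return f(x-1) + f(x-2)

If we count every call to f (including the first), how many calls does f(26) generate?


Let C(n) = total calls for f(n)
C(0) = 1, C(1) = 1
C(2) = 1 + C(1) + C(0) = 1 + 1 + 1 = 3
C(3) = 1 + C(2) + C(1) = 1 + 3 + 1 = 5
C(4) = 1 + C(3) + C(2) = 1 + 5 + 3 = 9
C(5) = 1 + C(4) + C(3) = 1 + 9 + 5 = 15
C(6) = 1 + C(5) + C(4) = 1 + 15 + 9 = 25
C(7) = 1 + C(6) + C(5) = 1 + 25 + 15 = 41
C(8) = 1 + C(7) + C(6) = 1 + 41 + 25 = 67
C(9) = 1 + C(8) + C(7) = 1 + 67 + 41 = 109
C(10) = 1 + C(9) + C(8) = 1 + 109 + 67 = 177
C(11) = 1 + C(10) + C(9) = 1 + 177 + 109 = 287
C(12) = 1 + C(11) + C(10) = 1 + 287 + 177 = 465
C(13) = 1 + C(12) + C(11) = 1 + 465 + 287 = 753
C(14) = 1 + C(13) + C(12) = 1 + 753 + 465 = 1219
C(15) = 1 + C(14) + C(13) = 1 + 1219 + 753 = 1973
C(16) = 1 + C(15) + C(14) = 1 + 1973 + 1219 = 3193
C(17) = 1 + C(16) + C(15) = 1 + 3193 + 1973 = 5167
C(18) = 1 + C(17) + C(16) = 1 + 5167 + 3193 = 8361
C(19) = 1 + C(18) + C(17) = 1 + 8361 + 5167 = 13529
C(20) = 1 + C(19) + C(18) = 1 + 13529 + 8361 = 21891
C(21) = 1 + C(20) + C(19) = 1 + 21891 + 13529 = 35421
C(22) = 1 + C(21) + C(20) = 1 + 35421 + 21891 = 57313
C(23) = 1 + C(22) + C(21) = 1 + 57313 + 35421 = 92735
C(24) = 1 + C(23) + C(22) = 1 + 92735 + 57313 = 150049
C(25) = 1 + C(24) + C(23) = 1 + 150049 + 92735 = 242785
C(26) = 1 + C(25) + C(24) = 1 + 242785 + 150049 = 392835

392835


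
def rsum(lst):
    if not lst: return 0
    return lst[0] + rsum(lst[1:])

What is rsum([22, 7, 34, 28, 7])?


rsum([22, 7, 34, 28, 7]) = 22 + rsum([7, 34, 28, 7])
rsum([7, 34, 28, 7]) = 7 + rsum([34, 28, 7])
rsum([34, 28, 7]) = 34 + rsum([28, 7])
rsum([28, 7]) = 28 + rsum([7])
rsum([7]) = 7 + rsum([])
rsum([]) = 0  (base case)
Total: 22 + 7 + 34 + 28 + 7 + 0 = 98

98


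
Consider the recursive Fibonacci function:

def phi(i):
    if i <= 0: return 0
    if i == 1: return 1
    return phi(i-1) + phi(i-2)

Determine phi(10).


Computing phi(10) bottom-up:
phi(0) = 0
phi(1) = 1
phi(2) = phi(1) + phi(0) = 1 + 0 = 1
phi(3) = phi(2) + phi(1) = 1 + 1 = 2
phi(4) = phi(3) + phi(2) = 2 + 1 = 3
phi(5) = phi(4) + phi(3) = 3 + 2 = 5
phi(6) = phi(5) + phi(4) = 5 + 3 = 8
phi(7) = phi(6) + phi(5) = 8 + 5 = 13
phi(8) = phi(7) + phi(6) = 13 + 8 = 21
phi(9) = phi(8) + phi(7) = 21 + 13 = 34
phi(10) = phi(9) + phi(8) = 34 + 21 = 55

55


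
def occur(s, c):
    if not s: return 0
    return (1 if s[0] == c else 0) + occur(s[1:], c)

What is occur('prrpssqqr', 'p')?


s[0]='p' == 'p' -> 1
s[0]='r' != 'p' -> 0
s[0]='r' != 'p' -> 0
s[0]='p' == 'p' -> 1
s[0]='s' != 'p' -> 0
s[0]='s' != 'p' -> 0
s[0]='q' != 'p' -> 0
s[0]='q' != 'p' -> 0
s[0]='r' != 'p' -> 0
Sum: 1 + 0 + 0 + 1 + 0 + 0 + 0 + 0 + 0 = 2

2


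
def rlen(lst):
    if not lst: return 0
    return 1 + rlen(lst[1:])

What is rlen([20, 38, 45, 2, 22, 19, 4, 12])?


rlen([20, 38, 45, 2, 22, 19, 4, 12]) = 1 + rlen([38, 45, 2, 22, 19, 4, 12])
rlen([38, 45, 2, 22, 19, 4, 12]) = 1 + rlen([45, 2, 22, 19, 4, 12])
rlen([45, 2, 22, 19, 4, 12]) = 1 + rlen([2, 22, 19, 4, 12])
rlen([2, 22, 19, 4, 12]) = 1 + rlen([22, 19, 4, 12])
rlen([22, 19, 4, 12]) = 1 + rlen([19, 4, 12])
rlen([19, 4, 12]) = 1 + rlen([4, 12])
rlen([4, 12]) = 1 + rlen([12])
rlen([12]) = 1 + rlen([])
rlen([]) = 0  (base case)
Unwinding: 1 + 1 + 1 + 1 + 1 + 1 + 1 + 1 + 0 = 8

8


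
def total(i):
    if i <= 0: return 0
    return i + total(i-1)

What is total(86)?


total(86)
= 86 + 85 + 84 + 83 + 82 + 81 + 80 + 79 + 78 + 77 + 76 + 75 + 74 + 73 + 72 + 71 + 70 + 69 + 68 + 67 + 66 + 65 + 64 + 63 + 62 + 61 + 60 + 59 + 58 + 57 + 56 + 55 + 54 + 53 + 52 + 51 + 50 + 49 + 48 + 47 + 46 + 45 + 44 + 43 + 42 + 41 + 40 + 39 + 38 + 37 + 36 + 35 + 34 + 33 + 32 + 31 + 30 + 29 + 28 + 27 + 26 + 25 + 24 + 23 + 22 + 21 + 20 + 19 + 18 + 17 + 16 + 15 + 14 + 13 + 12 + 11 + 10 + 9 + 8 + 7 + 6 + 5 + 4 + 3 + 2 + 1 + total(0)
= 86 + 85 + 84 + 83 + 82 + 81 + 80 + 79 + 78 + 77 + 76 + 75 + 74 + 73 + 72 + 71 + 70 + 69 + 68 + 67 + 66 + 65 + 64 + 63 + 62 + 61 + 60 + 59 + 58 + 57 + 56 + 55 + 54 + 53 + 52 + 51 + 50 + 49 + 48 + 47 + 46 + 45 + 44 + 43 + 42 + 41 + 40 + 39 + 38 + 37 + 36 + 35 + 34 + 33 + 32 + 31 + 30 + 29 + 28 + 27 + 26 + 25 + 24 + 23 + 22 + 21 + 20 + 19 + 18 + 17 + 16 + 15 + 14 + 13 + 12 + 11 + 10 + 9 + 8 + 7 + 6 + 5 + 4 + 3 + 2 + 1 + 0
= 3741

3741


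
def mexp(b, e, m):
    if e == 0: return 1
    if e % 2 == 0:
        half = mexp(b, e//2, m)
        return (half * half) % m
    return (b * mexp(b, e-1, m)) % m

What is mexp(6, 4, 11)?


mexp(6, 4, 11): e is even, compute mexp(6, 2, 11)
  mexp(6, 2, 11): e is even, compute mexp(6, 1, 11)
    mexp(6, 1, 11): e is odd, compute mexp(6, 0, 11)
      mexp(6, 0, 11) = 1
    (6 * 1) % 11 = 6
  half=6, (6*6) % 11 = 3
half=3, (3*3) % 11 = 9

9


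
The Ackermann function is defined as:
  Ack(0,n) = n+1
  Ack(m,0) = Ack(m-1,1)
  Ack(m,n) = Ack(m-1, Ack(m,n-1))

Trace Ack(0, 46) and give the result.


Ack(0, 46) = 47
Result: Ack(0, 46) = 47

47


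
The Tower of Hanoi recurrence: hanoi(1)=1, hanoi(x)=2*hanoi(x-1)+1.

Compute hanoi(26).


hanoi(26) = 2 * hanoi(25) + 1
hanoi(25) = 2 * hanoi(24) + 1
hanoi(24) = 2 * hanoi(23) + 1
hanoi(23) = 2 * hanoi(22) + 1
hanoi(22) = 2 * hanoi(21) + 1
hanoi(21) = 2 * hanoi(20) + 1
hanoi(20) = 2 * hanoi(19) + 1
hanoi(19) = 2 * hanoi(18) + 1
hanoi(18) = 2 * hanoi(17) + 1
hanoi(17) = 2 * hanoi(16) + 1
hanoi(16) = 2 * hanoi(15) + 1
hanoi(15) = 2 * hanoi(14) + 1
hanoi(14) = 2 * hanoi(13) + 1
hanoi(13) = 2 * hanoi(12) + 1
hanoi(12) = 2 * hanoi(11) + 1
hanoi(11) = 2 * hanoi(10) + 1
hanoi(10) = 2 * hanoi(9) + 1
hanoi(9) = 2 * hanoi(8) + 1
hanoi(8) = 2 * hanoi(7) + 1
hanoi(7) = 2 * hanoi(6) + 1
hanoi(6) = 2 * hanoi(5) + 1
hanoi(5) = 2 * hanoi(4) + 1
hanoi(4) = 2 * hanoi(3) + 1
hanoi(3) = 2 * hanoi(2) + 1
hanoi(2) = 2 * hanoi(1) + 1
hanoi(1) = 1  (base case)
hanoi(2) = 2 * 1 + 1 = 3
hanoi(3) = 2 * 3 + 1 = 7
hanoi(4) = 2 * 7 + 1 = 15
hanoi(5) = 2 * 15 + 1 = 31
hanoi(6) = 2 * 31 + 1 = 63
hanoi(7) = 2 * 63 + 1 = 127
hanoi(8) = 2 * 127 + 1 = 255
hanoi(9) = 2 * 255 + 1 = 511
hanoi(10) = 2 * 511 + 1 = 1023
hanoi(11) = 2 * 1023 + 1 = 2047
hanoi(12) = 2 * 2047 + 1 = 4095
hanoi(13) = 2 * 4095 + 1 = 8191
hanoi(14) = 2 * 8191 + 1 = 16383
hanoi(15) = 2 * 16383 + 1 = 32767
hanoi(16) = 2 * 32767 + 1 = 65535
hanoi(17) = 2 * 65535 + 1 = 131071
hanoi(18) = 2 * 131071 + 1 = 262143
hanoi(19) = 2 * 262143 + 1 = 524287
hanoi(20) = 2 * 524287 + 1 = 1048575
hanoi(21) = 2 * 1048575 + 1 = 2097151
hanoi(22) = 2 * 2097151 + 1 = 4194303
hanoi(23) = 2 * 4194303 + 1 = 8388607
hanoi(24) = 2 * 8388607 + 1 = 16777215
hanoi(25) = 2 * 16777215 + 1 = 33554431
hanoi(26) = 2 * 33554431 + 1 = 67108863

67108863


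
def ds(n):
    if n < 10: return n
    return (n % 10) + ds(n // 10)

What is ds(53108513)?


ds(53108513) = 3 + ds(5310851)
ds(5310851) = 1 + ds(531085)
ds(531085) = 5 + ds(53108)
ds(53108) = 8 + ds(5310)
ds(5310) = 0 + ds(531)
ds(531) = 1 + ds(53)
ds(53) = 3 + ds(5)
ds(5) = 5  (base case)
Total: 3 + 1 + 5 + 8 + 0 + 1 + 3 + 5 = 26

26


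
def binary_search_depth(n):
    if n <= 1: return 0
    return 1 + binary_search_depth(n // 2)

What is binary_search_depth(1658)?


1658 / 2 = 829
829 / 2 = 414
414 / 2 = 207
207 / 2 = 103
103 / 2 = 51
51 / 2 = 25
25 / 2 = 12
12 / 2 = 6
6 / 2 = 3
3 / 2 = 1
Reached 1 after 10 halvings

10


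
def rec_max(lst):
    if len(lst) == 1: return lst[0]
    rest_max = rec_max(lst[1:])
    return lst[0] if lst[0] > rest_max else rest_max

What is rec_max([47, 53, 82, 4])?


rec_max([47, 53, 82, 4]): compare 47 with rec_max([53, 82, 4])
rec_max([53, 82, 4]): compare 53 with rec_max([82, 4])
rec_max([82, 4]): compare 82 with rec_max([4])
rec_max([4]) = 4  (base case)
Compare 82 with 4 -> 82
Compare 53 with 82 -> 82
Compare 47 with 82 -> 82

82


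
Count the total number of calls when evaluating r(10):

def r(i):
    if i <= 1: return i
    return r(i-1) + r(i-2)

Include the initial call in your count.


Let C(n) = total calls for r(n)
C(0) = 1, C(1) = 1
C(2) = 1 + C(1) + C(0) = 1 + 1 + 1 = 3
C(3) = 1 + C(2) + C(1) = 1 + 3 + 1 = 5
C(4) = 1 + C(3) + C(2) = 1 + 5 + 3 = 9
C(5) = 1 + C(4) + C(3) = 1 + 9 + 5 = 15
C(6) = 1 + C(5) + C(4) = 1 + 15 + 9 = 25
C(7) = 1 + C(6) + C(5) = 1 + 25 + 15 = 41
C(8) = 1 + C(7) + C(6) = 1 + 41 + 25 = 67
C(9) = 1 + C(8) + C(7) = 1 + 67 + 41 = 109
C(10) = 1 + C(9) + C(8) = 1 + 109 + 67 = 177

177


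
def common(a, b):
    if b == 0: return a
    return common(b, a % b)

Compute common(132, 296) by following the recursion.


common(132, 296) = common(296, 132)
common(296, 132) = common(132, 32)
common(132, 32) = common(32, 4)
common(32, 4) = common(4, 0)
common(4, 0) = 4  (base case)

4


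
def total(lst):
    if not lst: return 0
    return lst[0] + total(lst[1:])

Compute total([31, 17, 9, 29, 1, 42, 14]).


total([31, 17, 9, 29, 1, 42, 14]) = 31 + total([17, 9, 29, 1, 42, 14])
total([17, 9, 29, 1, 42, 14]) = 17 + total([9, 29, 1, 42, 14])
total([9, 29, 1, 42, 14]) = 9 + total([29, 1, 42, 14])
total([29, 1, 42, 14]) = 29 + total([1, 42, 14])
total([1, 42, 14]) = 1 + total([42, 14])
total([42, 14]) = 42 + total([14])
total([14]) = 14 + total([])
total([]) = 0  (base case)
Total: 31 + 17 + 9 + 29 + 1 + 42 + 14 + 0 = 143

143


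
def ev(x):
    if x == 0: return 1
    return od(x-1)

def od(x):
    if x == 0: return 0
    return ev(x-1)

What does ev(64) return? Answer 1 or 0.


ev(64) = od(63)
od(63) = ev(62)
ev(62) = od(61)
od(61) = ev(60)
ev(60) = od(59)
od(59) = ev(58)
ev(58) = od(57)
od(57) = ev(56)
ev(56) = od(55)
od(55) = ev(54)
ev(54) = od(53)
od(53) = ev(52)
ev(52) = od(51)
od(51) = ev(50)
ev(50) = od(49)
od(49) = ev(48)
ev(48) = od(47)
od(47) = ev(46)
ev(46) = od(45)
od(45) = ev(44)
ev(44) = od(43)
od(43) = ev(42)
ev(42) = od(41)
od(41) = ev(40)
ev(40) = od(39)
od(39) = ev(38)
ev(38) = od(37)
od(37) = ev(36)
ev(36) = od(35)
od(35) = ev(34)
ev(34) = od(33)
od(33) = ev(32)
ev(32) = od(31)
od(31) = ev(30)
ev(30) = od(29)
od(29) = ev(28)
ev(28) = od(27)
od(27) = ev(26)
ev(26) = od(25)
od(25) = ev(24)
ev(24) = od(23)
od(23) = ev(22)
ev(22) = od(21)
od(21) = ev(20)
ev(20) = od(19)
od(19) = ev(18)
ev(18) = od(17)
od(17) = ev(16)
ev(16) = od(15)
od(15) = ev(14)
ev(14) = od(13)
od(13) = ev(12)
ev(12) = od(11)
od(11) = ev(10)
ev(10) = od(9)
od(9) = ev(8)
ev(8) = od(7)
od(7) = ev(6)
ev(6) = od(5)
od(5) = ev(4)
ev(4) = od(3)
od(3) = ev(2)
ev(2) = od(1)
od(1) = ev(0)
ev(0) = 1  (base case)
Result: 1

1


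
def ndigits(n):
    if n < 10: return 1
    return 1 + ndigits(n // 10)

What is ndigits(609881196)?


ndigits(609881196) = 1 + ndigits(60988119)
ndigits(60988119) = 1 + ndigits(6098811)
ndigits(6098811) = 1 + ndigits(609881)
ndigits(609881) = 1 + ndigits(60988)
ndigits(60988) = 1 + ndigits(6098)
ndigits(6098) = 1 + ndigits(609)
ndigits(609) = 1 + ndigits(60)
ndigits(60) = 1 + ndigits(6)
ndigits(6) = 1  (base case: 6 < 10)
Unwinding: 1 + 1 + 1 + 1 + 1 + 1 + 1 + 1 + 1 = 9

9


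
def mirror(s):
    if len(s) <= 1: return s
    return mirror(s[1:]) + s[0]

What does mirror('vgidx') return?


mirror('vgidx') = mirror('gidx') + 'v'
mirror('gidx') = mirror('idx') + 'g'
mirror('idx') = mirror('dx') + 'i'
mirror('dx') = mirror('x') + 'd'
mirror('x') = 'x'  (base case)
Concatenating: 'x' + 'd' + 'i' + 'g' + 'v' = 'xdigv'

xdigv


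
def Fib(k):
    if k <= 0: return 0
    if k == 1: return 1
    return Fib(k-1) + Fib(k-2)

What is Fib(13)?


Computing Fib(13) bottom-up:
Fib(0) = 0
Fib(1) = 1
Fib(2) = Fib(1) + Fib(0) = 1 + 0 = 1
Fib(3) = Fib(2) + Fib(1) = 1 + 1 = 2
Fib(4) = Fib(3) + Fib(2) = 2 + 1 = 3
Fib(5) = Fib(4) + Fib(3) = 3 + 2 = 5
Fib(6) = Fib(5) + Fib(4) = 5 + 3 = 8
Fib(7) = Fib(6) + Fib(5) = 8 + 5 = 13
Fib(8) = Fib(7) + Fib(6) = 13 + 8 = 21
Fib(9) = Fib(8) + Fib(7) = 21 + 13 = 34
Fib(10) = Fib(9) + Fib(8) = 34 + 21 = 55
Fib(11) = Fib(10) + Fib(9) = 55 + 34 = 89
Fib(12) = Fib(11) + Fib(10) = 89 + 55 = 144
Fib(13) = Fib(12) + Fib(11) = 144 + 89 = 233

233


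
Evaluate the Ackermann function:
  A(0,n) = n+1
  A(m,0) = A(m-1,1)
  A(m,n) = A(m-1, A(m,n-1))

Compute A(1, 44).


A(1, 44) = A(0, A(1, 43))
  A(1, 43) = A(0, A(1, 42))
    A(1, 42) = A(0, A(1, 41))
      A(1, 41) = A(0, A(1, 40))
        A(1, 40) = A(0, A(1, 39))
          A(1, 39) = A(0, A(1, 38))
          A(1, 38) = A(0, A(1, 37))
          A(1, 37) = A(0, A(1, 36))
          A(1, 36) = A(0, A(1, 35))
          A(1, 35) = A(0, A(1, 34))
          A(1, 34) = A(0, A(1, 33))
          A(1, 33) = A(0, A(1, 32))
          A(1, 32) = A(0, A(1, 31))
          A(1, 31) = A(0, A(1, 30))
          A(1, 30) = A(0, A(1, 29))
          A(1, 29) = A(0, A(1, 28))
          A(1, 28) = A(0, A(1, 27))
          A(1, 27) = A(0, A(1, 26))
          A(1, 26) = A(0, A(1, 25))
          A(1, 25) = A(0, A(1, 24))
          A(1, 24) = A(0, A(1, 23))
          A(1, 23) = A(0, A(1, 22))
          A(1, 22) = A(0, A(1, 21))
          A(1, 21) = A(0, A(1, 20))
          A(1, 20) = A(0, A(1, 19))
... (trace truncated)
Result: A(1, 44) = 46

46


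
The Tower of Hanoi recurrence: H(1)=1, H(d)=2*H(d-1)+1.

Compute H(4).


H(4) = 2 * H(3) + 1
H(3) = 2 * H(2) + 1
H(2) = 2 * H(1) + 1
H(1) = 1  (base case)
H(2) = 2 * 1 + 1 = 3
H(3) = 2 * 3 + 1 = 7
H(4) = 2 * 7 + 1 = 15

15


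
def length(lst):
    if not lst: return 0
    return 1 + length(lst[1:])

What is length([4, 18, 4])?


length([4, 18, 4]) = 1 + length([18, 4])
length([18, 4]) = 1 + length([4])
length([4]) = 1 + length([])
length([]) = 0  (base case)
Unwinding: 1 + 1 + 1 + 0 = 3

3


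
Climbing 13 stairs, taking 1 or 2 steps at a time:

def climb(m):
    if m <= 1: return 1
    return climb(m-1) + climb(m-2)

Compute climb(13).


Building up from base cases:
climb(0) = 1
climb(1) = 1
climb(2) = climb(1) + climb(0) = 1 + 1 = 2
climb(3) = climb(2) + climb(1) = 2 + 1 = 3
climb(4) = climb(3) + climb(2) = 3 + 2 = 5
climb(5) = climb(4) + climb(3) = 5 + 3 = 8
climb(6) = climb(5) + climb(4) = 8 + 5 = 13
climb(7) = climb(6) + climb(5) = 13 + 8 = 21
climb(8) = climb(7) + climb(6) = 21 + 13 = 34
climb(9) = climb(8) + climb(7) = 34 + 21 = 55
climb(10) = climb(9) + climb(8) = 55 + 34 = 89
climb(11) = climb(10) + climb(9) = 89 + 55 = 144
climb(12) = climb(11) + climb(10) = 144 + 89 = 233
climb(13) = climb(12) + climb(11) = 233 + 144 = 377

377


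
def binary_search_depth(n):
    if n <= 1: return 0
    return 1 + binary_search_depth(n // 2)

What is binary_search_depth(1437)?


1437 / 2 = 718
718 / 2 = 359
359 / 2 = 179
179 / 2 = 89
89 / 2 = 44
44 / 2 = 22
22 / 2 = 11
11 / 2 = 5
5 / 2 = 2
2 / 2 = 1
Reached 1 after 10 halvings

10


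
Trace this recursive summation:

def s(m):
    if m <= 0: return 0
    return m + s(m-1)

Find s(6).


s(6)
= 6 + 5 + 4 + 3 + 2 + 1 + s(0)
= 6 + 5 + 4 + 3 + 2 + 1 + 0
= 21

21


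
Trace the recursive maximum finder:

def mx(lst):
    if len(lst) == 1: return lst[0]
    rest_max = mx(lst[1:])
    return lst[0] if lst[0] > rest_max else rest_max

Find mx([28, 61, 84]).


mx([28, 61, 84]): compare 28 with mx([61, 84])
mx([61, 84]): compare 61 with mx([84])
mx([84]) = 84  (base case)
Compare 61 with 84 -> 84
Compare 28 with 84 -> 84

84


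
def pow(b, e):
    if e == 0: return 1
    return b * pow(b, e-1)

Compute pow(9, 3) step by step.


pow(9, 3)
= 9 * pow(9, 2)
= 9 * 9 * pow(9, 1)
= 9 * 9 * 9 * pow(9, 0)
= 9 * 9 * 9 * 1
= 729

729


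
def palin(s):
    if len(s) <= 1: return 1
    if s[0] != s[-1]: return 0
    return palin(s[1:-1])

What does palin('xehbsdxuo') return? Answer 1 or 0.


palin('xehbsdxuo'): s[0]='x' != s[-1]='o' -> return 0
Result: 0 (not a palindrome)

0


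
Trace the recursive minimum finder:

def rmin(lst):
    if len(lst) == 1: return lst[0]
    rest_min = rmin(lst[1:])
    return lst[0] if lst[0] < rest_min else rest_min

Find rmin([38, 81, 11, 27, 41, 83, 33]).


rmin([38, 81, 11, 27, 41, 83, 33]): compare 38 with rmin([81, 11, 27, 41, 83, 33])
rmin([81, 11, 27, 41, 83, 33]): compare 81 with rmin([11, 27, 41, 83, 33])
rmin([11, 27, 41, 83, 33]): compare 11 with rmin([27, 41, 83, 33])
rmin([27, 41, 83, 33]): compare 27 with rmin([41, 83, 33])
rmin([41, 83, 33]): compare 41 with rmin([83, 33])
rmin([83, 33]): compare 83 with rmin([33])
rmin([33]) = 33  (base case)
Compare 83 with 33 -> 33
Compare 41 with 33 -> 33
Compare 27 with 33 -> 27
Compare 11 with 27 -> 11
Compare 81 with 11 -> 11
Compare 38 with 11 -> 11

11


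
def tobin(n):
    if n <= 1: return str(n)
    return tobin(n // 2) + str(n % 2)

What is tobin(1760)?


tobin(1760) = tobin(880) + '0'
tobin(880) = tobin(440) + '0'
tobin(440) = tobin(220) + '0'
tobin(220) = tobin(110) + '0'
tobin(110) = tobin(55) + '0'
tobin(55) = tobin(27) + '1'
tobin(27) = tobin(13) + '1'
tobin(13) = tobin(6) + '1'
tobin(6) = tobin(3) + '0'
tobin(3) = tobin(1) + '1'
tobin(1) = '1'  (base case)
Concatenating: '1' + '1' + '0' + '1' + '1' + '1' + '0' + '0' + '0' + '0' + '0' = '11011100000'

11011100000


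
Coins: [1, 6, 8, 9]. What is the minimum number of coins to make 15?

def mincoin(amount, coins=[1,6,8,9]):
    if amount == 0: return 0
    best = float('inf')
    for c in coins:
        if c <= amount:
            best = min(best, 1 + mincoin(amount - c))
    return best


Building up with DP:
mincoin(0) = 0
mincoin(1) = min(1+mincoin(0)=1+0=1) = 1
mincoin(2) = min(1+mincoin(1)=1+1=2) = 2
mincoin(3) = min(1+mincoin(2)=1+2=3) = 3
mincoin(4) = min(1+mincoin(3)=1+3=4) = 4
mincoin(5) = min(1+mincoin(4)=1+4=5) = 5
mincoin(6) = min(1+mincoin(5)=1+5=6, 1+mincoin(0)=1+0=1) = 1
mincoin(7) = min(1+mincoin(6)=1+1=2, 1+mincoin(1)=1+1=2) = 2
mincoin(8) = min(1+mincoin(7)=1+2=3, 1+mincoin(2)=1+2=3, 1+mincoin(0)=1+0=1) = 1
mincoin(9) = min(1+mincoin(8)=1+1=2, 1+mincoin(3)=1+3=4, 1+mincoin(1)=1+1=2, 1+mincoin(0)=1+0=1) = 1
mincoin(10) = min(1+mincoin(9)=1+1=2, 1+mincoin(4)=1+4=5, 1+mincoin(2)=1+2=3, 1+mincoin(1)=1+1=2) = 2
mincoin(11) = min(1+mincoin(10)=1+2=3, 1+mincoin(5)=1+5=6, 1+mincoin(3)=1+3=4, 1+mincoin(2)=1+2=3) = 3
mincoin(12) = min(1+mincoin(11)=1+3=4, 1+mincoin(6)=1+1=2, 1+mincoin(4)=1+4=5, 1+mincoin(3)=1+3=4) = 2
mincoin(13) = min(1+mincoin(12)=1+2=3, 1+mincoin(7)=1+2=3, 1+mincoin(5)=1+5=6, 1+mincoin(4)=1+4=5) = 3
mincoin(14) = min(1+mincoin(13)=1+3=4, 1+mincoin(8)=1+1=2, 1+mincoin(6)=1+1=2, 1+mincoin(5)=1+5=6) = 2
mincoin(15) = min(1+mincoin(14)=1+2=3, 1+mincoin(9)=1+1=2, 1+mincoin(7)=1+2=3, 1+mincoin(6)=1+1=2) = 2

2


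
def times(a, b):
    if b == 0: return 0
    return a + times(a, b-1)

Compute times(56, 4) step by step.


times(56, 4) = 56 + times(56, 3)
times(56, 3) = 56 + times(56, 2)
times(56, 2) = 56 + times(56, 1)
times(56, 1) = 56 + times(56, 0)
times(56, 0) = 0  (base case)
Total: 56 + 56 + 56 + 56 + 0 = 224

224


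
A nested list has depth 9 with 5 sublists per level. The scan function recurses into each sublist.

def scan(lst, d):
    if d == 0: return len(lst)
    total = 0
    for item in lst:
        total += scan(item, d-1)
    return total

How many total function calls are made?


At depth 0 (root): 1 call
At depth 1: each of 1 parents calls scan on 5 children = 5 calls
At depth 2: each of 5 parents calls scan on 5 children = 25 calls
At depth 3: each of 25 parents calls scan on 5 children = 125 calls
At depth 4: each of 125 parents calls scan on 5 children = 625 calls
At depth 5: each of 625 parents calls scan on 5 children = 3125 calls
At depth 6: each of 3125 parents calls scan on 5 children = 15625 calls
At depth 7: each of 15625 parents calls scan on 5 children = 78125 calls
At depth 8: each of 78125 parents calls scan on 5 children = 390625 calls
At depth 9: each of 390625 parents calls scan on 5 children = 1953125 calls
Total: 1 + 5 + 25 + 125 + 625 + 3125 + 15625 + 78125 + 390625 + 1953125 = 2441406

2441406


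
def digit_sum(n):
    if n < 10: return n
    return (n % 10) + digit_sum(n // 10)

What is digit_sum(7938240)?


digit_sum(7938240) = 0 + digit_sum(793824)
digit_sum(793824) = 4 + digit_sum(79382)
digit_sum(79382) = 2 + digit_sum(7938)
digit_sum(7938) = 8 + digit_sum(793)
digit_sum(793) = 3 + digit_sum(79)
digit_sum(79) = 9 + digit_sum(7)
digit_sum(7) = 7  (base case)
Total: 0 + 4 + 2 + 8 + 3 + 9 + 7 = 33

33


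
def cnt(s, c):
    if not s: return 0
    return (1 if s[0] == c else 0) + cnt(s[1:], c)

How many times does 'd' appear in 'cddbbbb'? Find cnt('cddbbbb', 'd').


s[0]='c' != 'd' -> 0
s[0]='d' == 'd' -> 1
s[0]='d' == 'd' -> 1
s[0]='b' != 'd' -> 0
s[0]='b' != 'd' -> 0
s[0]='b' != 'd' -> 0
s[0]='b' != 'd' -> 0
Sum: 0 + 1 + 1 + 0 + 0 + 0 + 0 = 2

2


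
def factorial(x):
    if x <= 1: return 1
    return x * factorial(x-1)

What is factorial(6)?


factorial(6)
= 6 * factorial(5)
= 6 * 5 * factorial(4)
= 6 * 5 * 4 * factorial(3)
= 6 * 5 * 4 * 3 * factorial(2)
= 6 * 5 * 4 * 3 * 2 * factorial(1)
= 6 * 5 * 4 * 3 * 2 * 1
= 720

720


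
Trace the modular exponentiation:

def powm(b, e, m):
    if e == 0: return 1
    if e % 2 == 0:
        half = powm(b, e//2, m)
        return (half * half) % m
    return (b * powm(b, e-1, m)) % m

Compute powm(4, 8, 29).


powm(4, 8, 29): e is even, compute powm(4, 4, 29)
  powm(4, 4, 29): e is even, compute powm(4, 2, 29)
    powm(4, 2, 29): e is even, compute powm(4, 1, 29)
      powm(4, 1, 29): e is odd, compute powm(4, 0, 29)
        powm(4, 0, 29) = 1
      (4 * 1) % 29 = 4
    half=4, (4*4) % 29 = 16
  half=16, (16*16) % 29 = 24
half=24, (24*24) % 29 = 25

25


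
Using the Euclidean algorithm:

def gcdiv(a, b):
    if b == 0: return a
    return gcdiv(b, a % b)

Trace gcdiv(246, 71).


gcdiv(246, 71) = gcdiv(71, 33)
gcdiv(71, 33) = gcdiv(33, 5)
gcdiv(33, 5) = gcdiv(5, 3)
gcdiv(5, 3) = gcdiv(3, 2)
gcdiv(3, 2) = gcdiv(2, 1)
gcdiv(2, 1) = gcdiv(1, 0)
gcdiv(1, 0) = 1  (base case)

1


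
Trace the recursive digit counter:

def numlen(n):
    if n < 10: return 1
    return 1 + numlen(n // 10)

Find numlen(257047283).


numlen(257047283) = 1 + numlen(25704728)
numlen(25704728) = 1 + numlen(2570472)
numlen(2570472) = 1 + numlen(257047)
numlen(257047) = 1 + numlen(25704)
numlen(25704) = 1 + numlen(2570)
numlen(2570) = 1 + numlen(257)
numlen(257) = 1 + numlen(25)
numlen(25) = 1 + numlen(2)
numlen(2) = 1  (base case: 2 < 10)
Unwinding: 1 + 1 + 1 + 1 + 1 + 1 + 1 + 1 + 1 = 9

9


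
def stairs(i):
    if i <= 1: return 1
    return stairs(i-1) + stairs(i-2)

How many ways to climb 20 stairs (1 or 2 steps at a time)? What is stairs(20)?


Building up from base cases:
stairs(0) = 1
stairs(1) = 1
stairs(2) = stairs(1) + stairs(0) = 1 + 1 = 2
stairs(3) = stairs(2) + stairs(1) = 2 + 1 = 3
stairs(4) = stairs(3) + stairs(2) = 3 + 2 = 5
stairs(5) = stairs(4) + stairs(3) = 5 + 3 = 8
stairs(6) = stairs(5) + stairs(4) = 8 + 5 = 13
stairs(7) = stairs(6) + stairs(5) = 13 + 8 = 21
stairs(8) = stairs(7) + stairs(6) = 21 + 13 = 34
stairs(9) = stairs(8) + stairs(7) = 34 + 21 = 55
stairs(10) = stairs(9) + stairs(8) = 55 + 34 = 89
stairs(11) = stairs(10) + stairs(9) = 89 + 55 = 144
stairs(12) = stairs(11) + stairs(10) = 144 + 89 = 233
stairs(13) = stairs(12) + stairs(11) = 233 + 144 = 377
stairs(14) = stairs(13) + stairs(12) = 377 + 233 = 610
stairs(15) = stairs(14) + stairs(13) = 610 + 377 = 987
stairs(16) = stairs(15) + stairs(14) = 987 + 610 = 1597
stairs(17) = stairs(16) + stairs(15) = 1597 + 987 = 2584
stairs(18) = stairs(17) + stairs(16) = 2584 + 1597 = 4181
stairs(19) = stairs(18) + stairs(17) = 4181 + 2584 = 6765
stairs(20) = stairs(19) + stairs(18) = 6765 + 4181 = 10946

10946


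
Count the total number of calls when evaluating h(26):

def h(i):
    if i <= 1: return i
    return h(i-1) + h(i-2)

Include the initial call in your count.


Let C(n) = total calls for h(n)
C(0) = 1, C(1) = 1
C(2) = 1 + C(1) + C(0) = 1 + 1 + 1 = 3
C(3) = 1 + C(2) + C(1) = 1 + 3 + 1 = 5
C(4) = 1 + C(3) + C(2) = 1 + 5 + 3 = 9
C(5) = 1 + C(4) + C(3) = 1 + 9 + 5 = 15
C(6) = 1 + C(5) + C(4) = 1 + 15 + 9 = 25
C(7) = 1 + C(6) + C(5) = 1 + 25 + 15 = 41
C(8) = 1 + C(7) + C(6) = 1 + 41 + 25 = 67
C(9) = 1 + C(8) + C(7) = 1 + 67 + 41 = 109
C(10) = 1 + C(9) + C(8) = 1 + 109 + 67 = 177
C(11) = 1 + C(10) + C(9) = 1 + 177 + 109 = 287
C(12) = 1 + C(11) + C(10) = 1 + 287 + 177 = 465
C(13) = 1 + C(12) + C(11) = 1 + 465 + 287 = 753
C(14) = 1 + C(13) + C(12) = 1 + 753 + 465 = 1219
C(15) = 1 + C(14) + C(13) = 1 + 1219 + 753 = 1973
C(16) = 1 + C(15) + C(14) = 1 + 1973 + 1219 = 3193
C(17) = 1 + C(16) + C(15) = 1 + 3193 + 1973 = 5167
C(18) = 1 + C(17) + C(16) = 1 + 5167 + 3193 = 8361
C(19) = 1 + C(18) + C(17) = 1 + 8361 + 5167 = 13529
C(20) = 1 + C(19) + C(18) = 1 + 13529 + 8361 = 21891
C(21) = 1 + C(20) + C(19) = 1 + 21891 + 13529 = 35421
C(22) = 1 + C(21) + C(20) = 1 + 35421 + 21891 = 57313
C(23) = 1 + C(22) + C(21) = 1 + 57313 + 35421 = 92735
C(24) = 1 + C(23) + C(22) = 1 + 92735 + 57313 = 150049
C(25) = 1 + C(24) + C(23) = 1 + 150049 + 92735 = 242785
C(26) = 1 + C(25) + C(24) = 1 + 242785 + 150049 = 392835

392835


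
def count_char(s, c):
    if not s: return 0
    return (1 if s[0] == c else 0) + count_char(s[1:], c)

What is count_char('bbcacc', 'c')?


s[0]='b' != 'c' -> 0
s[0]='b' != 'c' -> 0
s[0]='c' == 'c' -> 1
s[0]='a' != 'c' -> 0
s[0]='c' == 'c' -> 1
s[0]='c' == 'c' -> 1
Sum: 0 + 0 + 1 + 0 + 1 + 1 = 3

3


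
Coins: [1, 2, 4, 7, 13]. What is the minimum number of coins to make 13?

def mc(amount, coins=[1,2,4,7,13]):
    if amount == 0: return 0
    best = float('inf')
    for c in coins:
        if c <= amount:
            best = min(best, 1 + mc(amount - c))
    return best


Building up with DP:
mc(0) = 0
mc(1) = min(1+mc(0)=1+0=1) = 1
mc(2) = min(1+mc(1)=1+1=2, 1+mc(0)=1+0=1) = 1
mc(3) = min(1+mc(2)=1+1=2, 1+mc(1)=1+1=2) = 2
mc(4) = min(1+mc(3)=1+2=3, 1+mc(2)=1+1=2, 1+mc(0)=1+0=1) = 1
mc(5) = min(1+mc(4)=1+1=2, 1+mc(3)=1+2=3, 1+mc(1)=1+1=2) = 2
mc(6) = min(1+mc(5)=1+2=3, 1+mc(4)=1+1=2, 1+mc(2)=1+1=2) = 2
mc(7) = min(1+mc(6)=1+2=3, 1+mc(5)=1+2=3, 1+mc(3)=1+2=3, 1+mc(0)=1+0=1) = 1
mc(8) = min(1+mc(7)=1+1=2, 1+mc(6)=1+2=3, 1+mc(4)=1+1=2, 1+mc(1)=1+1=2) = 2
mc(9) = min(1+mc(8)=1+2=3, 1+mc(7)=1+1=2, 1+mc(5)=1+2=3, 1+mc(2)=1+1=2) = 2
mc(10) = min(1+mc(9)=1+2=3, 1+mc(8)=1+2=3, 1+mc(6)=1+2=3, 1+mc(3)=1+2=3) = 3
mc(11) = min(1+mc(10)=1+3=4, 1+mc(9)=1+2=3, 1+mc(7)=1+1=2, 1+mc(4)=1+1=2) = 2
mc(12) = min(1+mc(11)=1+2=3, 1+mc(10)=1+3=4, 1+mc(8)=1+2=3, 1+mc(5)=1+2=3) = 3
mc(13) = min(1+mc(12)=1+3=4, 1+mc(11)=1+2=3, 1+mc(9)=1+2=3, 1+mc(6)=1+2=3, 1+mc(0)=1+0=1) = 1

1


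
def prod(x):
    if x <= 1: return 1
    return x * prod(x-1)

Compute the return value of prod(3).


prod(3)
= 3 * prod(2)
= 3 * 2 * prod(1)
= 3 * 2 * 1
= 6

6


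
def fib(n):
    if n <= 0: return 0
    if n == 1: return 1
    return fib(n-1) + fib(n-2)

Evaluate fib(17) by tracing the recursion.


Computing fib(17) bottom-up:
fib(0) = 0
fib(1) = 1
fib(2) = fib(1) + fib(0) = 1 + 0 = 1
fib(3) = fib(2) + fib(1) = 1 + 1 = 2
fib(4) = fib(3) + fib(2) = 2 + 1 = 3
fib(5) = fib(4) + fib(3) = 3 + 2 = 5
fib(6) = fib(5) + fib(4) = 5 + 3 = 8
fib(7) = fib(6) + fib(5) = 8 + 5 = 13
fib(8) = fib(7) + fib(6) = 13 + 8 = 21
fib(9) = fib(8) + fib(7) = 21 + 13 = 34
fib(10) = fib(9) + fib(8) = 34 + 21 = 55
fib(11) = fib(10) + fib(9) = 55 + 34 = 89
fib(12) = fib(11) + fib(10) = 89 + 55 = 144
fib(13) = fib(12) + fib(11) = 144 + 89 = 233
fib(14) = fib(13) + fib(12) = 233 + 144 = 377
fib(15) = fib(14) + fib(13) = 377 + 233 = 610
fib(16) = fib(15) + fib(14) = 610 + 377 = 987
fib(17) = fib(16) + fib(15) = 987 + 610 = 1597

1597


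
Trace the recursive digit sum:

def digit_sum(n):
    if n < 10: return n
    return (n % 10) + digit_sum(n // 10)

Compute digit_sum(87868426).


digit_sum(87868426) = 6 + digit_sum(8786842)
digit_sum(8786842) = 2 + digit_sum(878684)
digit_sum(878684) = 4 + digit_sum(87868)
digit_sum(87868) = 8 + digit_sum(8786)
digit_sum(8786) = 6 + digit_sum(878)
digit_sum(878) = 8 + digit_sum(87)
digit_sum(87) = 7 + digit_sum(8)
digit_sum(8) = 8  (base case)
Total: 6 + 2 + 4 + 8 + 6 + 8 + 7 + 8 = 49

49


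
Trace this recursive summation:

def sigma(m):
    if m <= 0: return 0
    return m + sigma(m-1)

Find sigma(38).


sigma(38)
= 38 + 37 + 36 + 35 + 34 + 33 + 32 + 31 + 30 + 29 + 28 + 27 + 26 + 25 + 24 + 23 + 22 + 21 + 20 + 19 + 18 + 17 + 16 + 15 + 14 + 13 + 12 + 11 + 10 + 9 + 8 + 7 + 6 + 5 + 4 + 3 + 2 + 1 + sigma(0)
= 38 + 37 + 36 + 35 + 34 + 33 + 32 + 31 + 30 + 29 + 28 + 27 + 26 + 25 + 24 + 23 + 22 + 21 + 20 + 19 + 18 + 17 + 16 + 15 + 14 + 13 + 12 + 11 + 10 + 9 + 8 + 7 + 6 + 5 + 4 + 3 + 2 + 1 + 0
= 741

741


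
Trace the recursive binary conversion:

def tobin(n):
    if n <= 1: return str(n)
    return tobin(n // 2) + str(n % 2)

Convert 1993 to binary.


tobin(1993) = tobin(996) + '1'
tobin(996) = tobin(498) + '0'
tobin(498) = tobin(249) + '0'
tobin(249) = tobin(124) + '1'
tobin(124) = tobin(62) + '0'
tobin(62) = tobin(31) + '0'
tobin(31) = tobin(15) + '1'
tobin(15) = tobin(7) + '1'
tobin(7) = tobin(3) + '1'
tobin(3) = tobin(1) + '1'
tobin(1) = '1'  (base case)
Concatenating: '1' + '1' + '1' + '1' + '1' + '0' + '0' + '1' + '0' + '0' + '1' = '11111001001'

11111001001


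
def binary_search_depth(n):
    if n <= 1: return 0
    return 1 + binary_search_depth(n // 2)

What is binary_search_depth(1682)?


1682 / 2 = 841
841 / 2 = 420
420 / 2 = 210
210 / 2 = 105
105 / 2 = 52
52 / 2 = 26
26 / 2 = 13
13 / 2 = 6
6 / 2 = 3
3 / 2 = 1
Reached 1 after 10 halvings

10


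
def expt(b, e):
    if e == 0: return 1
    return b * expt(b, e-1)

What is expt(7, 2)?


expt(7, 2)
= 7 * expt(7, 1)
= 7 * 7 * expt(7, 0)
= 7 * 7 * 1
= 49

49


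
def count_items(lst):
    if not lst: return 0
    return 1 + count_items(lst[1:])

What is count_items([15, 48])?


count_items([15, 48]) = 1 + count_items([48])
count_items([48]) = 1 + count_items([])
count_items([]) = 0  (base case)
Unwinding: 1 + 1 + 0 = 2

2


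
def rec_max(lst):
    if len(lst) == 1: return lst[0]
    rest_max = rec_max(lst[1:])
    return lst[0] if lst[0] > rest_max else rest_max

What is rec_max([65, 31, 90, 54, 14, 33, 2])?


rec_max([65, 31, 90, 54, 14, 33, 2]): compare 65 with rec_max([31, 90, 54, 14, 33, 2])
rec_max([31, 90, 54, 14, 33, 2]): compare 31 with rec_max([90, 54, 14, 33, 2])
rec_max([90, 54, 14, 33, 2]): compare 90 with rec_max([54, 14, 33, 2])
rec_max([54, 14, 33, 2]): compare 54 with rec_max([14, 33, 2])
rec_max([14, 33, 2]): compare 14 with rec_max([33, 2])
rec_max([33, 2]): compare 33 with rec_max([2])
rec_max([2]) = 2  (base case)
Compare 33 with 2 -> 33
Compare 14 with 33 -> 33
Compare 54 with 33 -> 54
Compare 90 with 54 -> 90
Compare 31 with 90 -> 90
Compare 65 with 90 -> 90

90


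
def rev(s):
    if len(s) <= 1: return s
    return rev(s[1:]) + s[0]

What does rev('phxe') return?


rev('phxe') = rev('hxe') + 'p'
rev('hxe') = rev('xe') + 'h'
rev('xe') = rev('e') + 'x'
rev('e') = 'e'  (base case)
Concatenating: 'e' + 'x' + 'h' + 'p' = 'exhp'

exhp


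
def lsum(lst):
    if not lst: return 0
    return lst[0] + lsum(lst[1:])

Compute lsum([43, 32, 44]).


lsum([43, 32, 44]) = 43 + lsum([32, 44])
lsum([32, 44]) = 32 + lsum([44])
lsum([44]) = 44 + lsum([])
lsum([]) = 0  (base case)
Total: 43 + 32 + 44 + 0 = 119

119


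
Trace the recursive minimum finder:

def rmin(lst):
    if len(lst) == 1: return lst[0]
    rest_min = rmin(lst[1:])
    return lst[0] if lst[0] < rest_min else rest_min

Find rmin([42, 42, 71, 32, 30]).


rmin([42, 42, 71, 32, 30]): compare 42 with rmin([42, 71, 32, 30])
rmin([42, 71, 32, 30]): compare 42 with rmin([71, 32, 30])
rmin([71, 32, 30]): compare 71 with rmin([32, 30])
rmin([32, 30]): compare 32 with rmin([30])
rmin([30]) = 30  (base case)
Compare 32 with 30 -> 30
Compare 71 with 30 -> 30
Compare 42 with 30 -> 30
Compare 42 with 30 -> 30

30


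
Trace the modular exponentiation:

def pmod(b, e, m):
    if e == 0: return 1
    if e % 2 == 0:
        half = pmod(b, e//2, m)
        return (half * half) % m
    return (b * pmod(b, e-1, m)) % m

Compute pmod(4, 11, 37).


pmod(4, 11, 37): e is odd, compute pmod(4, 10, 37)
  pmod(4, 10, 37): e is even, compute pmod(4, 5, 37)
    pmod(4, 5, 37): e is odd, compute pmod(4, 4, 37)
      pmod(4, 4, 37): e is even, compute pmod(4, 2, 37)
        pmod(4, 2, 37): e is even, compute pmod(4, 1, 37)
          pmod(4, 1, 37): e is odd, compute pmod(4, 0, 37)
          pmod(4, 0, 37) = 1
          (4 * 1) % 37 = 4
        half=4, (4*4) % 37 = 16
      half=16, (16*16) % 37 = 34
    (4 * 34) % 37 = 25
  half=25, (25*25) % 37 = 33
(4 * 33) % 37 = 21

21


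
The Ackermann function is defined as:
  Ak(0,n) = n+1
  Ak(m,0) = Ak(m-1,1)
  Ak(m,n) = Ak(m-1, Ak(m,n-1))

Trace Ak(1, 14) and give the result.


Ak(1, 14) = Ak(0, Ak(1, 13))
  Ak(1, 13) = Ak(0, Ak(1, 12))
    Ak(1, 12) = Ak(0, Ak(1, 11))
      Ak(1, 11) = Ak(0, Ak(1, 10))
        Ak(1, 10) = Ak(0, Ak(1, 9))
          Ak(1, 9) = Ak(0, Ak(1, 8))
          Ak(1, 8) = Ak(0, Ak(1, 7))
          Ak(1, 7) = Ak(0, Ak(1, 6))
          Ak(1, 6) = Ak(0, Ak(1, 5))
          Ak(1, 5) = Ak(0, Ak(1, 4))
          Ak(1, 4) = Ak(0, Ak(1, 3))
          Ak(1, 3) = Ak(0, Ak(1, 2))
          Ak(1, 2) = Ak(0, Ak(1, 1))
          Ak(1, 1) = Ak(0, Ak(1, 0))
          Ak(1, 0) = Ak(0, 1)
          Ak(0, 1) = 2
            = Ak(0, 2)
          Ak(0, 2) = 3
            = Ak(0, 3)
          Ak(0, 3) = 4
            = Ak(0, 4)
          Ak(0, 4) = 5
            = Ak(0, 5)
          Ak(0, 5) = 6
            = Ak(0, 6)
... (trace truncated)
Result: Ak(1, 14) = 16

16
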